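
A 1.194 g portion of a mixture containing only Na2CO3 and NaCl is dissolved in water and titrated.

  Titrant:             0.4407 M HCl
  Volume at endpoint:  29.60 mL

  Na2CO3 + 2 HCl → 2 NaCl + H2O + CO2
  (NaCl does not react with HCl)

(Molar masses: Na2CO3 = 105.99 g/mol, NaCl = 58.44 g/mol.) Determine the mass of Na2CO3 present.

0.6913 g

n(HCl) = 0.02960 × 0.4407 = 0.01304 mol
Let x = n(Na2CO3), y = n(NaCl).
Titrant: 2x = 0.01304;  mass: 105.99x + 58.44y = 1.194
Solving, x = 6.522 × 10^-3 mol, y = 8.602 × 10^-3 mol
mass of Na2CO3 = 6.522 × 10^-3 × 105.99 = 0.6913 g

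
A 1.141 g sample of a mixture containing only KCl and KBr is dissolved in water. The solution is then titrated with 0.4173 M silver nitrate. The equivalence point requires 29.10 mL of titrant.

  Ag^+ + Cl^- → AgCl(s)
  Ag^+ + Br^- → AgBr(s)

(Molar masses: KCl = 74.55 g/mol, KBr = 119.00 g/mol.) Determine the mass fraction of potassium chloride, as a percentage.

n(AgNO3) = 0.02910 × 0.4173 = 0.01214 mol
Let x = n(KCl), y = n(KBr).
Titrant: 1x + 1y = 0.01214;  mass: 74.55x + 119.00y = 1.141
Solving, x = 6.841 × 10^-3 mol, y = 5.303 × 10^-3 mol
mass of KCl = 6.841 × 10^-3 × 74.55 = 0.5100 g
% KCl = 0.5100 / 1.141 × 100 = 44.70 %

44.70 %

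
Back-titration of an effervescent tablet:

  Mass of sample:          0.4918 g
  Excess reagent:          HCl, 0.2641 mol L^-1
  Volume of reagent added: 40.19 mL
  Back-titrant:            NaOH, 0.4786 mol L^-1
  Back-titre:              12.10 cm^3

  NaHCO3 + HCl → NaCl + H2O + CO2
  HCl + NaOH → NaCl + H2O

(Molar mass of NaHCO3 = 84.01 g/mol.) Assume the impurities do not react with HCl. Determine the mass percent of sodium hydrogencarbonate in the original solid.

82.39 %

n(HCl) added = 0.04019 × 0.2641 = 0.01061 mol
n(NaOH) used in back-titration = 0.01210 × 0.4786 = 5.791 × 10^-3 mol
n(HCl) left over = 5.791 × 10^-3 mol (1:1 ratio)
n(HCl) consumed by analyte = 0.01061 − 5.791 × 10^-3 = 4.823 × 10^-3 mol
n(NaHCO3) = 4.823 × 10^-3 mol (1:1 ratio)
mass of NaHCO3 = 4.823 × 10^-3 × 84.01 = 0.4052 g
% NaHCO3 = 0.4052 / 0.4918 × 100 = 82.39 %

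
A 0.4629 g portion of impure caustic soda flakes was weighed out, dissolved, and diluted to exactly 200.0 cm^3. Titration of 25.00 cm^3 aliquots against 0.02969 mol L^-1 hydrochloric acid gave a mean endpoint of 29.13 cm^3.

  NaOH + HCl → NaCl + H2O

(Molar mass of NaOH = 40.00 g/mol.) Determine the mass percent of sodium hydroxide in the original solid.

n(HCl) per titration = 0.02913 × 0.02969 = 8.649 × 10^-4 mol
n(NaOH) in each aliquot = 8.649 × 10^-4 mol (1:1 ratio)
n(NaOH) in the whole flask = 8.649 × 10^-4 × 200.0/25.00 = 6.919 × 10^-3 mol
mass of NaOH = 6.919 × 10^-3 × 40.00 = 0.2768 g
% NaOH = 0.2768 / 0.4629 × 100 = 59.79 %

59.79 %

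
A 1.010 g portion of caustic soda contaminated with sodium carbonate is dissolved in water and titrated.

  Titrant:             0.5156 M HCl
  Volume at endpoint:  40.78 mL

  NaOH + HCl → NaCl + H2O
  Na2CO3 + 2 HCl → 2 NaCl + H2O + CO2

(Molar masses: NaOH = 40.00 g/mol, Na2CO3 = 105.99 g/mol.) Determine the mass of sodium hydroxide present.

0.3210 g

n(HCl) = 0.04078 × 0.5156 = 0.02103 mol
Let x = n(NaOH), y = n(Na2CO3).
Titrant: 1x + 2y = 0.02103;  mass: 40.00x + 105.99y = 1.010
Solving, x = 8.025 × 10^-3 mol, y = 6.501 × 10^-3 mol
mass of NaOH = 8.025 × 10^-3 × 40.00 = 0.3210 g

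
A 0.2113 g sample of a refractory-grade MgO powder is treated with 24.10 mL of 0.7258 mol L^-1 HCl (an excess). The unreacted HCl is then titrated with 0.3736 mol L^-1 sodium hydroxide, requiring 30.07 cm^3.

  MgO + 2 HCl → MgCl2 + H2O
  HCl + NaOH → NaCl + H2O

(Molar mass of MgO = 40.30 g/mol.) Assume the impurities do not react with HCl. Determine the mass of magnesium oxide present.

n(HCl) added = 0.02410 × 0.7258 = 0.01749 mol
n(NaOH) used in back-titration = 0.03007 × 0.3736 = 0.01123 mol
n(HCl) left over = 0.01123 mol (1:1 ratio)
n(HCl) consumed by analyte = 0.01749 − 0.01123 = 6.258 × 10^-3 mol
From the 1:2 ratio, n(MgO) = 1/2 × 6.258 × 10^-3 = 3.129 × 10^-3 mol
mass of MgO = 3.129 × 10^-3 × 40.30 = 0.1261 g

0.1261 g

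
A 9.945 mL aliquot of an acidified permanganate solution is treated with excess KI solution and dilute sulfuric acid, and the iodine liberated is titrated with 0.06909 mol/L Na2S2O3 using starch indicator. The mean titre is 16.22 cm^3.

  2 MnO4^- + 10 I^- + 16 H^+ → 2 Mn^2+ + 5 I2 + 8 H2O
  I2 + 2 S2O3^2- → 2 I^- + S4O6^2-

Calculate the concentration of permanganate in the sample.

0.02254 mol/L

n(S2O3^2-) = 0.01622 × 0.06909 = 1.121 × 10^-3 mol
n(I2) = n(S2O3^2-)/2 = 5.603 × 10^-4 mol
From the 2:5 ratio, n(MnO4^-) in the aliquot = 2/5 × 5.603 × 10^-4 = 2.241 × 10^-4 mol
[MnO4^-] = 2.241 × 10^-4 / 0.009945 = 0.02254 mol/L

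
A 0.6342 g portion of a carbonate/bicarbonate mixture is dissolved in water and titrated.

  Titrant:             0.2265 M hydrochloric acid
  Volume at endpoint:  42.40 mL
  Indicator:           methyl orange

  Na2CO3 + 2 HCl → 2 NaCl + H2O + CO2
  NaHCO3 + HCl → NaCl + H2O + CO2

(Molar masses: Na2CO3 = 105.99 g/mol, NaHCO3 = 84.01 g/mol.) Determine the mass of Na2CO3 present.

n(HCl) = 0.04240 × 0.2265 = 9.604 × 10^-3 mol
Let x = n(Na2CO3), y = n(NaHCO3).
Titrant: 2x + 1y = 9.604 × 10^-3;  mass: 105.99x + 84.01y = 0.6342
Solving, x = 2.782 × 10^-3 mol, y = 4.039 × 10^-3 mol
mass of Na2CO3 = 2.782 × 10^-3 × 105.99 = 0.2949 g

0.2949 g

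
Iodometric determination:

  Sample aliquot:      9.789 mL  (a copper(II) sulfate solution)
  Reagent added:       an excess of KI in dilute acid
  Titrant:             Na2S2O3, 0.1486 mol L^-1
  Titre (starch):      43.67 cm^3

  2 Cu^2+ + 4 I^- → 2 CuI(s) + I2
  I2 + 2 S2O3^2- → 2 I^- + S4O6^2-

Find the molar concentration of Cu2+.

0.6629 mol/L

n(S2O3^2-) = 0.04367 × 0.1486 = 6.489 × 10^-3 mol
n(I2) = n(S2O3^2-)/2 = 3.245 × 10^-3 mol
From the 2:1 ratio, n(Cu2+) in the aliquot = 2/1 × 3.245 × 10^-3 = 6.489 × 10^-3 mol
[Cu2+] = 6.489 × 10^-3 / 0.009789 = 0.6629 mol/L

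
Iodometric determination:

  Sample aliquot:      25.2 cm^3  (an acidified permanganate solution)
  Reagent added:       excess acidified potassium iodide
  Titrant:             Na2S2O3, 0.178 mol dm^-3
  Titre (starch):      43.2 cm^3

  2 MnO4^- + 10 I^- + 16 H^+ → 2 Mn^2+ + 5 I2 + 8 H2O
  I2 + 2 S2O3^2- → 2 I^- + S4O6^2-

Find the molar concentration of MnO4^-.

n(S2O3^2-) = 0.0432 × 0.178 = 7.69 × 10^-3 mol
n(I2) = n(S2O3^2-)/2 = 3.84 × 10^-3 mol
From the 2:5 ratio, n(MnO4^-) in the aliquot = 2/5 × 3.84 × 10^-3 = 1.54 × 10^-3 mol
[MnO4^-] = 1.54 × 10^-3 / 0.0252 = 0.0610 mol/L

0.0610 mol/L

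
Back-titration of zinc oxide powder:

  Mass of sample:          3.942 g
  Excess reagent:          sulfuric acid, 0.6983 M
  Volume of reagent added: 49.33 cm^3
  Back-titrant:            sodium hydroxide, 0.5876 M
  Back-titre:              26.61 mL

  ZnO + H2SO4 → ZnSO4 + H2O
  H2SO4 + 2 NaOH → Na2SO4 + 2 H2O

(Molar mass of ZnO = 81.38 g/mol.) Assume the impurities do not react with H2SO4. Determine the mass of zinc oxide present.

n(H2SO4) added = 0.04933 × 0.6983 = 0.03445 mol
n(NaOH) used in back-titration = 0.02661 × 0.5876 = 0.01564 mol
From the 1:2 ratio, n(H2SO4) left over = 1/2 × 0.01564 = 7.818 × 10^-3 mol
n(H2SO4) consumed by analyte = 0.03445 − 7.818 × 10^-3 = 0.02663 mol
n(ZnO) = 0.02663 mol (1:1 ratio)
mass of ZnO = 0.02663 × 81.38 = 2.167 g

2.167 g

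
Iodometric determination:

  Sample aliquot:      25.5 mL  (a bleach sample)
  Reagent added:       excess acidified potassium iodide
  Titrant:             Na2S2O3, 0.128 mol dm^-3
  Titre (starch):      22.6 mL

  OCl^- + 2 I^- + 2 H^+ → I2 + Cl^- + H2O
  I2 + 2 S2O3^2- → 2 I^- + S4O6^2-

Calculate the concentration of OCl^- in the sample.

0.0567 mol/L

n(S2O3^2-) = 0.0226 × 0.128 = 2.89 × 10^-3 mol
n(I2) = n(S2O3^2-)/2 = 1.45 × 10^-3 mol
n(OCl^-) in the aliquot = 1.45 × 10^-3 mol (1:1 ratio)
[OCl^-] = 1.45 × 10^-3 / 0.0255 = 0.0567 mol/L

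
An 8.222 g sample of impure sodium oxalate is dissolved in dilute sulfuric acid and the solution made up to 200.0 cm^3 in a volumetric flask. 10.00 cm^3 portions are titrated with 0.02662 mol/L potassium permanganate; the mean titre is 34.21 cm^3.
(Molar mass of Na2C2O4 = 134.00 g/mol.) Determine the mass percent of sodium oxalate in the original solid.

74.21 %

2 MnO4^- + 5 C2O4^2- + 16 H^+ → 2 Mn^2+ + 10 CO2 + 8 H2O
n(KMnO4) per titration = 0.03421 × 0.02662 = 9.107 × 10^-4 mol
From the 5:2 ratio, n(Na2C2O4) in each aliquot = 5/2 × 9.107 × 10^-4 = 2.277 × 10^-3 mol
n(Na2C2O4) in the whole flask = 2.277 × 10^-3 × 200.0/10.00 = 0.04553 mol
mass of Na2C2O4 = 0.04553 × 134.00 = 6.101 g
% Na2C2O4 = 6.101 / 8.222 × 100 = 74.21 %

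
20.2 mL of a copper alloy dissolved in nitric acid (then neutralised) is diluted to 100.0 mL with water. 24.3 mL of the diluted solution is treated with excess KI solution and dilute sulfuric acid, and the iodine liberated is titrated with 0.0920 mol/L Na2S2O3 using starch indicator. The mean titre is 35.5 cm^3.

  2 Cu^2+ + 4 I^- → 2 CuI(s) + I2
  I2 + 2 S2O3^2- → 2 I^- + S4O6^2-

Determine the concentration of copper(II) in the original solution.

0.665 mol/L

n(S2O3^2-) = 0.0355 × 0.0920 = 3.27 × 10^-3 mol
n(I2) = n(S2O3^2-)/2 = 1.63 × 10^-3 mol
From the 2:1 ratio, n(Cu2+) in the aliquot = 2/1 × 1.63 × 10^-3 = 3.27 × 10^-3 mol
[Cu2+]_dilute = 3.27 × 10^-3 / 0.0243 = 0.134 mol/L
[Cu2+]_original = 0.134 × 100.0/20.2 = 0.665 mol/L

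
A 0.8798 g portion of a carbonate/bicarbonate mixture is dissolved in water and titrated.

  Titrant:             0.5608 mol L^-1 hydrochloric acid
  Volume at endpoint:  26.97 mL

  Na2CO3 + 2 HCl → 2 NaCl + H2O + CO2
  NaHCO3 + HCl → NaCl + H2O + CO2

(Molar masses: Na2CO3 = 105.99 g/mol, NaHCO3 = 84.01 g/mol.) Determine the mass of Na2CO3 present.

n(HCl) = 0.02697 × 0.5608 = 0.01512 mol
Let x = n(Na2CO3), y = n(NaHCO3).
Titrant: 2x + 1y = 0.01512;  mass: 105.99x + 84.01y = 0.8798
Solving, x = 6.301 × 10^-3 mol, y = 2.523 × 10^-3 mol
mass of Na2CO3 = 6.301 × 10^-3 × 105.99 = 0.6678 g

0.6678 g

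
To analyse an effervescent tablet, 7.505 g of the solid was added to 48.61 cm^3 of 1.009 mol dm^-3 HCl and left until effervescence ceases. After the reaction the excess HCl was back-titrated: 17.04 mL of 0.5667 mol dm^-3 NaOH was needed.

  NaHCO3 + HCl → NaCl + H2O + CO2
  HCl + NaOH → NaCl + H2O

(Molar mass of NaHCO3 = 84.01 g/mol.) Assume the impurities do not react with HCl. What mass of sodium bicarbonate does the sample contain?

3.309 g

n(HCl) added = 0.04861 × 1.009 = 0.04905 mol
n(NaOH) used in back-titration = 0.01704 × 0.5667 = 9.657 × 10^-3 mol
n(HCl) left over = 9.657 × 10^-3 mol (1:1 ratio)
n(HCl) consumed by analyte = 0.04905 − 9.657 × 10^-3 = 0.03939 mol
n(NaHCO3) = 0.03939 mol (1:1 ratio)
mass of NaHCO3 = 0.03939 × 84.01 = 3.309 g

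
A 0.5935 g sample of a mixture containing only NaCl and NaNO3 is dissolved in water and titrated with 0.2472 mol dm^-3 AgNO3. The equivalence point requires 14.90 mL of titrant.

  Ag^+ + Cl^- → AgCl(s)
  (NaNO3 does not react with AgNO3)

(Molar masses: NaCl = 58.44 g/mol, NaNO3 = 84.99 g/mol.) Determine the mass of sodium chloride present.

n(AgNO3) = 0.01490 × 0.2472 = 3.683 × 10^-3 mol
Let x = n(NaCl), y = n(NaNO3).
Titrant: 1x = 3.683 × 10^-3;  mass: 58.44x + 84.99y = 0.5935
Solving, x = 3.683 × 10^-3 mol, y = 4.451 × 10^-3 mol
mass of NaCl = 3.683 × 10^-3 × 58.44 = 0.2153 g

0.2153 g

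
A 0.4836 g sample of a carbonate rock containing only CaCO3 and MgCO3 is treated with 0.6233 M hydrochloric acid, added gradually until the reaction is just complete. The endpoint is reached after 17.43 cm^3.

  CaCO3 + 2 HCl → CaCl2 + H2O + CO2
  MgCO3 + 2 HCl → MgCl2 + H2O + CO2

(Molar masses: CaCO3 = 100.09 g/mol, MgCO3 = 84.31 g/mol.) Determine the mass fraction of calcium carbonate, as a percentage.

n(HCl) = 0.01743 × 0.6233 = 0.01086 mol
Let x = n(CaCO3), y = n(MgCO3).
Titrant: 2x + 2y = 0.01086;  mass: 100.09x + 84.31y = 0.4836
Solving, x = 1.624 × 10^-3 mol, y = 3.808 × 10^-3 mol
mass of CaCO3 = 1.624 × 10^-3 × 100.09 = 0.1625 g
% CaCO3 = 0.1625 / 0.4836 × 100 = 33.61 %

33.61 %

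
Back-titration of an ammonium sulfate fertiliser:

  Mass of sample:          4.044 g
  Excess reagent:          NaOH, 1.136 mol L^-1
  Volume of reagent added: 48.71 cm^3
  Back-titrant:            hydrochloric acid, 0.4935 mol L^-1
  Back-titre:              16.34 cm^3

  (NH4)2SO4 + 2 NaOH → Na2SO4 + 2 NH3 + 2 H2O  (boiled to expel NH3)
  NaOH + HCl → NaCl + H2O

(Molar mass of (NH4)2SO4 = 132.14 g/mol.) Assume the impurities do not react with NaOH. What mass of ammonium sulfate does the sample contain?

3.123 g

n(NaOH) added = 0.04871 × 1.136 = 0.05533 mol
n(HCl) used in back-titration = 0.01634 × 0.4935 = 8.064 × 10^-3 mol
n(NaOH) left over = 8.064 × 10^-3 mol (1:1 ratio)
n(NaOH) consumed by analyte = 0.05533 − 8.064 × 10^-3 = 0.04727 mol
From the 1:2 ratio, n((NH4)2SO4) = 1/2 × 0.04727 = 0.02364 mol
mass of (NH4)2SO4 = 0.02364 × 132.14 = 3.123 g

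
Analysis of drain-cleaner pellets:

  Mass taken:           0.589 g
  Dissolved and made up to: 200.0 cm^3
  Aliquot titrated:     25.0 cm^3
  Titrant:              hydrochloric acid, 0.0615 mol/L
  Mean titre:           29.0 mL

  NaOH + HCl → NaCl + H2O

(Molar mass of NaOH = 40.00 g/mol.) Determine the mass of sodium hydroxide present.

0.571 g

n(HCl) per titration = 0.0290 × 0.0615 = 1.78 × 10^-3 mol
n(NaOH) in each aliquot = 1.78 × 10^-3 mol (1:1 ratio)
n(NaOH) in the whole flask = 1.78 × 10^-3 × 200.0/25.0 = 0.0143 mol
mass of NaOH = 0.0143 × 40.00 = 0.571 g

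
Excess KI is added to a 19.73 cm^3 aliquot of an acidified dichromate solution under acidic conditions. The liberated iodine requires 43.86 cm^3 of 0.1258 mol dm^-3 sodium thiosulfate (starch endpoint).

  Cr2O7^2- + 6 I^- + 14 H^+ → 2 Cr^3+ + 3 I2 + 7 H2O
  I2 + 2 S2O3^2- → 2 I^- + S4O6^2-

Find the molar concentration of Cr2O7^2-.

n(S2O3^2-) = 0.04386 × 0.1258 = 5.518 × 10^-3 mol
n(I2) = n(S2O3^2-)/2 = 2.759 × 10^-3 mol
From the 1:3 ratio, n(Cr2O7^2-) in the aliquot = 1/3 × 2.759 × 10^-3 = 9.196 × 10^-4 mol
[Cr2O7^2-] = 9.196 × 10^-4 / 0.01973 = 0.04661 mol/L

0.04661 mol/L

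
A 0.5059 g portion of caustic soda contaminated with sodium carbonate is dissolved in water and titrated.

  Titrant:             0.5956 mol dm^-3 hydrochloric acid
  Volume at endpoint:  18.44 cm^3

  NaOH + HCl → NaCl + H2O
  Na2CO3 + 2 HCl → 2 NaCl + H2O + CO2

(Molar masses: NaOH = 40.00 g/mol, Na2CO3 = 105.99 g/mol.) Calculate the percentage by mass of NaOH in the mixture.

n(HCl) = 0.01844 × 0.5956 = 0.01098 mol
Let x = n(NaOH), y = n(Na2CO3).
Titrant: 1x + 2y = 0.01098;  mass: 40.00x + 105.99y = 0.5059
Solving, x = 5.859 × 10^-3 mol, y = 2.562 × 10^-3 mol
mass of NaOH = 5.859 × 10^-3 × 40.00 = 0.2344 g
% NaOH = 0.2344 / 0.5059 × 100 = 46.32 %

46.32 %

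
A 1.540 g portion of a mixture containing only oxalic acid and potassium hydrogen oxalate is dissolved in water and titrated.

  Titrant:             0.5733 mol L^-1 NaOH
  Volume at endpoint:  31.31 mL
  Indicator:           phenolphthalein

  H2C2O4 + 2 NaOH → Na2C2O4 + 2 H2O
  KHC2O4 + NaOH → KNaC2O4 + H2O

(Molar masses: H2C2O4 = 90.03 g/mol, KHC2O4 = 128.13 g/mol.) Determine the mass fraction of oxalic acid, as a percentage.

26.73 %

n(NaOH) = 0.03131 × 0.5733 = 0.01795 mol
Let x = n(H2C2O4), y = n(KHC2O4).
Titrant: 2x + 1y = 0.01795;  mass: 90.03x + 128.13y = 1.540
Solving, x = 4.572 × 10^-3 mol, y = 8.807 × 10^-3 mol
mass of H2C2O4 = 4.572 × 10^-3 × 90.03 = 0.4116 g
% H2C2O4 = 0.4116 / 1.540 × 100 = 26.73 %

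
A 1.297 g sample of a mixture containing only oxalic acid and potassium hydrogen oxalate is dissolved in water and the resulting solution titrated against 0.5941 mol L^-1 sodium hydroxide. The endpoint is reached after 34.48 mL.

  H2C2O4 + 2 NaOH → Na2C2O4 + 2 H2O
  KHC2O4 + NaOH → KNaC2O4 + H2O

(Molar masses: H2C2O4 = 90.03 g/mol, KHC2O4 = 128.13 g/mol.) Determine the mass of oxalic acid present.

0.7191 g

n(NaOH) = 0.03448 × 0.5941 = 0.02048 mol
Let x = n(H2C2O4), y = n(KHC2O4).
Titrant: 2x + 1y = 0.02048;  mass: 90.03x + 128.13y = 1.297
Solving, x = 7.987 × 10^-3 mol, y = 4.510 × 10^-3 mol
mass of H2C2O4 = 7.987 × 10^-3 × 90.03 = 0.7191 g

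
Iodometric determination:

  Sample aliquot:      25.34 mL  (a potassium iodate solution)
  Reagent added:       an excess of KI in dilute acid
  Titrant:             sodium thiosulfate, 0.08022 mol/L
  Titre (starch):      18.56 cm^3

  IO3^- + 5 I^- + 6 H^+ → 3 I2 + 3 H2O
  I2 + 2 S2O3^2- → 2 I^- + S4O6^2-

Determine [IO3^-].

0.009793 mol/L

n(S2O3^2-) = 0.01856 × 0.08022 = 1.489 × 10^-3 mol
n(I2) = n(S2O3^2-)/2 = 7.444 × 10^-4 mol
From the 1:3 ratio, n(IO3^-) in the aliquot = 1/3 × 7.444 × 10^-4 = 2.481 × 10^-4 mol
[IO3^-] = 2.481 × 10^-4 / 0.02534 = 0.009793 mol/L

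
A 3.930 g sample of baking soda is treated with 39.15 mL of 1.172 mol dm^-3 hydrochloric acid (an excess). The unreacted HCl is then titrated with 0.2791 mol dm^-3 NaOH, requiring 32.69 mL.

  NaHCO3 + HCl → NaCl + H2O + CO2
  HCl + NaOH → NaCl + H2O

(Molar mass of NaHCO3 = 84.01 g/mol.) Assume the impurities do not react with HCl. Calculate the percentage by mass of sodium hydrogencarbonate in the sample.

78.58 %

n(HCl) added = 0.03915 × 1.172 = 0.04588 mol
n(NaOH) used in back-titration = 0.03269 × 0.2791 = 9.124 × 10^-3 mol
n(HCl) left over = 9.124 × 10^-3 mol (1:1 ratio)
n(HCl) consumed by analyte = 0.04588 − 9.124 × 10^-3 = 0.03676 mol
n(NaHCO3) = 0.03676 mol (1:1 ratio)
mass of NaHCO3 = 0.03676 × 84.01 = 3.088 g
% NaHCO3 = 3.088 / 3.930 × 100 = 78.58 %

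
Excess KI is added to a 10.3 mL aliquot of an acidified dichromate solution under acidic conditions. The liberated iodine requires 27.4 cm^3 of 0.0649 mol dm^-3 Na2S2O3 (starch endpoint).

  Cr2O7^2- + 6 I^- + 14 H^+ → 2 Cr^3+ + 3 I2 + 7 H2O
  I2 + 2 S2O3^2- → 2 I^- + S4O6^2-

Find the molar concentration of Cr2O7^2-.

0.0288 mol/L

n(S2O3^2-) = 0.0274 × 0.0649 = 1.78 × 10^-3 mol
n(I2) = n(S2O3^2-)/2 = 8.89 × 10^-4 mol
From the 1:3 ratio, n(Cr2O7^2-) in the aliquot = 1/3 × 8.89 × 10^-4 = 2.96 × 10^-4 mol
[Cr2O7^2-] = 2.96 × 10^-4 / 0.0103 = 0.0288 mol/L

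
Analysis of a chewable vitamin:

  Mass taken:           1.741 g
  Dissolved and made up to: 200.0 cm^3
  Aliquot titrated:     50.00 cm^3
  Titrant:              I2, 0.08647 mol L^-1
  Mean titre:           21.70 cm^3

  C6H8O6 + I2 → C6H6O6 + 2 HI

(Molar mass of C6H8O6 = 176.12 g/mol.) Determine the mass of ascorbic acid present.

1.322 g

n(I2) per titration = 0.02170 × 0.08647 = 1.876 × 10^-3 mol
n(C6H8O6) in each aliquot = 1.876 × 10^-3 mol (1:1 ratio)
n(C6H8O6) in the whole flask = 1.876 × 10^-3 × 200.0/50.00 = 7.506 × 10^-3 mol
mass of C6H8O6 = 7.506 × 10^-3 × 176.12 = 1.322 g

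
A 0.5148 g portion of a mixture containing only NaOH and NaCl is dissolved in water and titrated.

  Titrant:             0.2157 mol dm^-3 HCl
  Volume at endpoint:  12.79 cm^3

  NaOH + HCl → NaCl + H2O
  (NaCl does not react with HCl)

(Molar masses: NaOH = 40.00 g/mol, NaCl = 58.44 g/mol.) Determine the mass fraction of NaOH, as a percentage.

n(HCl) = 0.01279 × 0.2157 = 2.759 × 10^-3 mol
Let x = n(NaOH), y = n(NaCl).
Titrant: 1x = 2.759 × 10^-3;  mass: 40.00x + 58.44y = 0.5148
Solving, x = 2.759 × 10^-3 mol, y = 6.921 × 10^-3 mol
mass of NaOH = 2.759 × 10^-3 × 40.00 = 0.1104 g
% NaOH = 0.1104 / 0.5148 × 100 = 21.44 %

21.44 %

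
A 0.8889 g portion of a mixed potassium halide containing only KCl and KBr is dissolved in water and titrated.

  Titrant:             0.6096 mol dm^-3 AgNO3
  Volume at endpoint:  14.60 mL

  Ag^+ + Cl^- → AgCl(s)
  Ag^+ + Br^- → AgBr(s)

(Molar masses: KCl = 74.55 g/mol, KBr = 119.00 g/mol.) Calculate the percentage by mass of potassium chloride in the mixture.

n(AgNO3) = 0.01460 × 0.6096 = 8.900 × 10^-3 mol
Let x = n(KCl), y = n(KBr).
Titrant: 1x + 1y = 8.900 × 10^-3;  mass: 74.55x + 119.00y = 0.8889
Solving, x = 3.829 × 10^-3 mol, y = 5.071 × 10^-3 mol
mass of KCl = 3.829 × 10^-3 × 74.55 = 0.2855 g
% KCl = 0.2855 / 0.8889 × 100 = 32.12 %

32.12 %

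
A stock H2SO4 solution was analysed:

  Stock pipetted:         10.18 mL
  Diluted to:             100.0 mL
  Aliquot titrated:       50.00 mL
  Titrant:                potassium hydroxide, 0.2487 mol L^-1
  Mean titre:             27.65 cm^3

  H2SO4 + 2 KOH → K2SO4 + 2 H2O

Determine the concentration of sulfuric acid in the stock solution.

n(KOH) = 0.02765 × 0.2487 = 6.877 × 10^-3 mol
From the 1:2 ratio, n(H2SO4) in the aliquot = 1/2 × 6.877 × 10^-3 = 3.438 × 10^-3 mol
[H2SO4]_dilute = 3.438 × 10^-3 / 0.05000 = 0.06877 mol/L
Dilution factor = 100.0 / 10.18 = 9.823
[H2SO4]_stock = 0.06877 × 9.823 = 0.6755 mol/L

0.6755 mol/L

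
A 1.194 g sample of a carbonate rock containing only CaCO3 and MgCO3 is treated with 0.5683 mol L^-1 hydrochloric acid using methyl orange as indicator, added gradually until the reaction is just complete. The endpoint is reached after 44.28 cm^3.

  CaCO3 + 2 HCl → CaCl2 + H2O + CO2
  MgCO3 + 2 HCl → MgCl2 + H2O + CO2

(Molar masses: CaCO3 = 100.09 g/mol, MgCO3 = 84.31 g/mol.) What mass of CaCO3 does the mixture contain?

n(HCl) = 0.04428 × 0.5683 = 0.02516 mol
Let x = n(CaCO3), y = n(MgCO3).
Titrant: 2x + 2y = 0.02516;  mass: 100.09x + 84.31y = 1.194
Solving, x = 8.441 × 10^-3 mol, y = 4.141 × 10^-3 mol
mass of CaCO3 = 8.441 × 10^-3 × 100.09 = 0.8449 g

0.8449 g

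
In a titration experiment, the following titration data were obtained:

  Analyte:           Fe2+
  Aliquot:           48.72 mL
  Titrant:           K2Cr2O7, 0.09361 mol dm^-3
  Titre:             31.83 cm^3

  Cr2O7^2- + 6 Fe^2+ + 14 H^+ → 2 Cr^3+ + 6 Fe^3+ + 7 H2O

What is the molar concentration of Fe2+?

0.3669 mol/L

n(K2Cr2O7) = 0.03183 L × 0.09361 mol/L = 2.980 × 10^-3 mol
From the 6:1 mole ratio, n(Fe2+) = 6/1 × 2.980 × 10^-3 = 0.01788 mol
[Fe2+] = 0.01788 mol / 0.04872 L = 0.3669 mol/L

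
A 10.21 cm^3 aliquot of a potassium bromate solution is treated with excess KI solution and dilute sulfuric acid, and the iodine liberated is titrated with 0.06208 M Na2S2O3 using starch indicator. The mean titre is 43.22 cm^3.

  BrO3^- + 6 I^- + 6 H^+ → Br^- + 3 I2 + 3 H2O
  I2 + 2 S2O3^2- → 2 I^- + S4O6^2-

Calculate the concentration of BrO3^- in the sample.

n(S2O3^2-) = 0.04322 × 0.06208 = 2.683 × 10^-3 mol
n(I2) = n(S2O3^2-)/2 = 1.342 × 10^-3 mol
From the 1:3 ratio, n(BrO3^-) in the aliquot = 1/3 × 1.342 × 10^-3 = 4.472 × 10^-4 mol
[BrO3^-] = 4.472 × 10^-4 / 0.01021 = 0.04380 mol/L

0.04380 M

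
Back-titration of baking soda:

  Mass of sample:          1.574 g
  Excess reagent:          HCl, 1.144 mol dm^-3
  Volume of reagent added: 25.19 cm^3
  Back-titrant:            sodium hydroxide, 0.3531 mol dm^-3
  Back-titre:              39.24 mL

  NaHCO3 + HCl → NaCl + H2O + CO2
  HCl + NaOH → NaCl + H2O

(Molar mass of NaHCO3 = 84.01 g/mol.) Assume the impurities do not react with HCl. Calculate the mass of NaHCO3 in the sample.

1.257 g

n(HCl) added = 0.02519 × 1.144 = 0.02882 mol
n(NaOH) used in back-titration = 0.03924 × 0.3531 = 0.01386 mol
n(HCl) left over = 0.01386 mol (1:1 ratio)
n(HCl) consumed by analyte = 0.02882 − 0.01386 = 0.01496 mol
n(NaHCO3) = 0.01496 mol (1:1 ratio)
mass of NaHCO3 = 0.01496 × 84.01 = 1.257 g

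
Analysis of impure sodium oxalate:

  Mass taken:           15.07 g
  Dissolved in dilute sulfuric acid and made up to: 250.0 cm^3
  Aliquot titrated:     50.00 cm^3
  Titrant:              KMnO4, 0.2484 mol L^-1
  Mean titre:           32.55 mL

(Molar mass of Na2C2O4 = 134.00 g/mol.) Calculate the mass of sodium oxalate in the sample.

13.54 g

2 MnO4^- + 5 C2O4^2- + 16 H^+ → 2 Mn^2+ + 10 CO2 + 8 H2O
n(KMnO4) per titration = 0.03255 × 0.2484 = 8.085 × 10^-3 mol
From the 5:2 ratio, n(Na2C2O4) in each aliquot = 5/2 × 8.085 × 10^-3 = 0.02021 mol
n(Na2C2O4) in the whole flask = 0.02021 × 250.0/50.00 = 0.1011 mol
mass of Na2C2O4 = 0.1011 × 134.00 = 13.54 g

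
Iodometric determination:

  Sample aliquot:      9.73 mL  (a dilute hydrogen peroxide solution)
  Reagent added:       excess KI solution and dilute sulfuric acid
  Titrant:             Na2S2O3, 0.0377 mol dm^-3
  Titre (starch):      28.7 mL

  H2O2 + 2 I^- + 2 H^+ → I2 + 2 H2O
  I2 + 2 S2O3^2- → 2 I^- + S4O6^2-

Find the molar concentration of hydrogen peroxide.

n(S2O3^2-) = 0.0287 × 0.0377 = 1.08 × 10^-3 mol
n(I2) = n(S2O3^2-)/2 = 5.41 × 10^-4 mol
n(H2O2) in the aliquot = 5.41 × 10^-4 mol (1:1 ratio)
[H2O2] = 5.41 × 10^-4 / 0.00973 = 0.0556 mol/L

0.0556 mol/L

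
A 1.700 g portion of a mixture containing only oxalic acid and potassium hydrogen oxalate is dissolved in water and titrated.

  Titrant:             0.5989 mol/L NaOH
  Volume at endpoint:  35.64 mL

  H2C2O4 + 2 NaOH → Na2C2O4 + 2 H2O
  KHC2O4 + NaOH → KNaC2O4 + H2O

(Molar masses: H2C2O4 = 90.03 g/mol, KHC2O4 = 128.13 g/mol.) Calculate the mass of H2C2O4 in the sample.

n(NaOH) = 0.03564 × 0.5989 = 0.02134 mol
Let x = n(H2C2O4), y = n(KHC2O4).
Titrant: 2x + 1y = 0.02134;  mass: 90.03x + 128.13y = 1.700
Solving, x = 6.226 × 10^-3 mol, y = 8.893 × 10^-3 mol
mass of H2C2O4 = 6.226 × 10^-3 × 90.03 = 0.5605 g

0.5605 g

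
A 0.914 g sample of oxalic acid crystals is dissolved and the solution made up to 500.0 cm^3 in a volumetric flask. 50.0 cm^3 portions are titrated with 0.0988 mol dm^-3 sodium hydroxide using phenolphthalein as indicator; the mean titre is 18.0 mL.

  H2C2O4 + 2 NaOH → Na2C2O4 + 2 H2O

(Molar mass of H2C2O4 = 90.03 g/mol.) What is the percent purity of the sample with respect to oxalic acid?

87.6 %

n(NaOH) per titration = 0.0180 × 0.0988 = 1.78 × 10^-3 mol
From the 1:2 ratio, n(H2C2O4) in each aliquot = 1/2 × 1.78 × 10^-3 = 8.89 × 10^-4 mol
n(H2C2O4) in the whole flask = 8.89 × 10^-4 × 500.0/50.0 = 8.89 × 10^-3 mol
mass of H2C2O4 = 8.89 × 10^-3 × 90.03 = 0.801 g
% H2C2O4 = 0.801 / 0.914 × 100 = 87.6 %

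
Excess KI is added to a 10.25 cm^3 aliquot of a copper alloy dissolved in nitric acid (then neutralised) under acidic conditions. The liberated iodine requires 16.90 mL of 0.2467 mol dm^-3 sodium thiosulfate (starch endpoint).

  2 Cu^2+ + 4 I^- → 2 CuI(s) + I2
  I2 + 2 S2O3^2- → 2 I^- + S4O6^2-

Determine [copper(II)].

0.4068 mol/L

n(S2O3^2-) = 0.01690 × 0.2467 = 4.169 × 10^-3 mol
n(I2) = n(S2O3^2-)/2 = 2.085 × 10^-3 mol
From the 2:1 ratio, n(Cu2+) in the aliquot = 2/1 × 2.085 × 10^-3 = 4.169 × 10^-3 mol
[Cu2+] = 4.169 × 10^-3 / 0.01025 = 0.4068 mol/L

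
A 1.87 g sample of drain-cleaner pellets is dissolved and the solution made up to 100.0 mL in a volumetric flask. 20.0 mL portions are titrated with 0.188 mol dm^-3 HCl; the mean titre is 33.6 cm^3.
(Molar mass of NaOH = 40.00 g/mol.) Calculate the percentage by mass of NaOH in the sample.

67.6 %

NaOH + HCl → NaCl + H2O
n(HCl) per titration = 0.0336 × 0.188 = 6.32 × 10^-3 mol
n(NaOH) in each aliquot = 6.32 × 10^-3 mol (1:1 ratio)
n(NaOH) in the whole flask = 6.32 × 10^-3 × 100.0/20.0 = 0.0316 mol
mass of NaOH = 0.0316 × 40.00 = 1.26 g
% NaOH = 1.26 / 1.87 × 100 = 67.6 %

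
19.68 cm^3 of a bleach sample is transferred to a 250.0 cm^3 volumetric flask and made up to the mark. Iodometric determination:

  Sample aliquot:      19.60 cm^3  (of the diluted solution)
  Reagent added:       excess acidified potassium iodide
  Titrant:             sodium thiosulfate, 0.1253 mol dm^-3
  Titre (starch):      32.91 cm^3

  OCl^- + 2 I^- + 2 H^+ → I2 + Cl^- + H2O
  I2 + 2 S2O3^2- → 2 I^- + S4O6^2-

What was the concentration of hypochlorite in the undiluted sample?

1.336 mol/L

n(S2O3^2-) = 0.03291 × 0.1253 = 4.124 × 10^-3 mol
n(I2) = n(S2O3^2-)/2 = 2.062 × 10^-3 mol
n(OCl^-) in the aliquot = 2.062 × 10^-3 mol (1:1 ratio)
[OCl^-]_dilute = 2.062 × 10^-3 / 0.01960 = 0.1052 mol/L
[OCl^-]_original = 0.1052 × 250.0/19.68 = 1.336 mol/L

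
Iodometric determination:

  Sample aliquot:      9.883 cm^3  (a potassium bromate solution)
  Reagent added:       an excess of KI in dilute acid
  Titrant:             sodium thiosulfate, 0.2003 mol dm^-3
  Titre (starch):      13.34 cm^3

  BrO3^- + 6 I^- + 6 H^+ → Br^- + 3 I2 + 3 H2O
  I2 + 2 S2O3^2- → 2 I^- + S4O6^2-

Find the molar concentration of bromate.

0.04506 mol/L

n(S2O3^2-) = 0.01334 × 0.2003 = 2.672 × 10^-3 mol
n(I2) = n(S2O3^2-)/2 = 1.336 × 10^-3 mol
From the 1:3 ratio, n(BrO3^-) in the aliquot = 1/3 × 1.336 × 10^-3 = 4.453 × 10^-4 mol
[BrO3^-] = 4.453 × 10^-4 / 0.009883 = 0.04506 mol/L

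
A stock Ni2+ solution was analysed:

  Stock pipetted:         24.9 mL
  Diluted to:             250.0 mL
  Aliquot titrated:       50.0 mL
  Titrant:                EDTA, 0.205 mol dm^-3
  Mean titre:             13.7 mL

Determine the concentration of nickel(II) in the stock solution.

0.564 mol/L

Ni^2+ + EDTA^4- → [Ni(EDTA)]^2-
n(EDTA) = 0.0137 × 0.205 = 2.81 × 10^-3 mol
n(Ni2+) in the aliquot = 2.81 × 10^-3 mol (1:1 ratio)
[Ni2+]_dilute = 2.81 × 10^-3 / 0.0500 = 0.0562 mol/L
Dilution factor = 250.0 / 24.9 = 10.04
[Ni2+]_stock = 0.0562 × 10.04 = 0.564 mol/L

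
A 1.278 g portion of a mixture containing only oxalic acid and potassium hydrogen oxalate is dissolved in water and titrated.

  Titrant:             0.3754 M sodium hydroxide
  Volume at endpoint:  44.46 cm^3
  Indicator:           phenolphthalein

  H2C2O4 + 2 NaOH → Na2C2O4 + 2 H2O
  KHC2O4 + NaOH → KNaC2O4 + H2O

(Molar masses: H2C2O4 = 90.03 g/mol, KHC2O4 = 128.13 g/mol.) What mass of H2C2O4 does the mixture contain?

n(NaOH) = 0.04446 × 0.3754 = 0.01669 mol
Let x = n(H2C2O4), y = n(KHC2O4).
Titrant: 2x + 1y = 0.01669;  mass: 90.03x + 128.13y = 1.278
Solving, x = 5.177 × 10^-3 mol, y = 6.337 × 10^-3 mol
mass of H2C2O4 = 5.177 × 10^-3 × 90.03 = 0.4661 g

0.4661 g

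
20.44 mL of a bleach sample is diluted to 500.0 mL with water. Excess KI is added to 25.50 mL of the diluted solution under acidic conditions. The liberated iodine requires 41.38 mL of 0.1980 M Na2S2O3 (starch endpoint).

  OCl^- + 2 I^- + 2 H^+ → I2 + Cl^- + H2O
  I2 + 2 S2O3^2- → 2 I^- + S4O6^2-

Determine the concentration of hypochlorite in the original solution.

3.930 M

n(S2O3^2-) = 0.04138 × 0.1980 = 8.193 × 10^-3 mol
n(I2) = n(S2O3^2-)/2 = 4.097 × 10^-3 mol
n(OCl^-) in the aliquot = 4.097 × 10^-3 mol (1:1 ratio)
[OCl^-]_dilute = 4.097 × 10^-3 / 0.02550 = 0.1607 mol/L
[OCl^-]_original = 0.1607 × 500.0/20.44 = 3.930 mol/L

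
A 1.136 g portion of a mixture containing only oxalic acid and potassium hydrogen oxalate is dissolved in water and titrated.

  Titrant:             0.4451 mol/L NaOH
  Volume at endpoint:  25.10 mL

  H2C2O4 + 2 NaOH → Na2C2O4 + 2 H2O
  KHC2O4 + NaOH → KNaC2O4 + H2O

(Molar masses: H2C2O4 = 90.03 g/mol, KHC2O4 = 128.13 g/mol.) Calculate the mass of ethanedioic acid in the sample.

n(NaOH) = 0.02510 × 0.4451 = 0.01117 mol
Let x = n(H2C2O4), y = n(KHC2O4).
Titrant: 2x + 1y = 0.01117;  mass: 90.03x + 128.13y = 1.136
Solving, x = 1.777 × 10^-3 mol, y = 7.617 × 10^-3 mol
mass of H2C2O4 = 1.777 × 10^-3 × 90.03 = 0.1600 g

0.1600 g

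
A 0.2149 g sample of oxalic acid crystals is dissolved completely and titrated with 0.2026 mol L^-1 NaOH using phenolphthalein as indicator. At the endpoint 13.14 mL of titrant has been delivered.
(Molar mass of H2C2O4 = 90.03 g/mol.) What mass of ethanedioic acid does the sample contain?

H2C2O4 + 2 NaOH → Na2C2O4 + 2 H2O
n(NaOH) = 0.01314 L × 0.2026 mol/L = 2.662 × 10^-3 mol
From the 1:2 ratio, n(H2C2O4) = 1/2 × 2.662 × 10^-3 = 1.331 × 10^-3 mol
mass of H2C2O4 = 1.331 × 10^-3 × 90.03 g/mol = 0.1198 g

0.1198 g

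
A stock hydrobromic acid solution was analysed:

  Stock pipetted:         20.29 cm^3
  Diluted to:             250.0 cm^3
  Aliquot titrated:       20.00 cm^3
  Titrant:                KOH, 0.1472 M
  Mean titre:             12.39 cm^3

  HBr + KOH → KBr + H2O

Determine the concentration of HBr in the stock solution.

1.124 M

n(KOH) = 0.01239 × 0.1472 = 1.824 × 10^-3 mol
n(HBr) in the aliquot = 1.824 × 10^-3 mol (1:1 ratio)
[HBr]_dilute = 1.824 × 10^-3 / 0.02000 = 0.09119 mol/L
Dilution factor = 250.0 / 20.29 = 12.32
[HBr]_stock = 0.09119 × 12.32 = 1.124 mol/L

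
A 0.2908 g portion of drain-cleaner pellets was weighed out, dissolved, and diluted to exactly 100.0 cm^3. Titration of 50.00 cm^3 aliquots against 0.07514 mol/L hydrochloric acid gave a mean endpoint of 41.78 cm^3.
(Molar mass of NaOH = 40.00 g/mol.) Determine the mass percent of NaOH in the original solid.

NaOH + HCl → NaCl + H2O
n(HCl) per titration = 0.04178 × 0.07514 = 3.139 × 10^-3 mol
n(NaOH) in each aliquot = 3.139 × 10^-3 mol (1:1 ratio)
n(NaOH) in the whole flask = 3.139 × 10^-3 × 100.0/50.00 = 6.279 × 10^-3 mol
mass of NaOH = 6.279 × 10^-3 × 40.00 = 0.2511 g
% NaOH = 0.2511 / 0.2908 × 100 = 86.36 %

86.36 %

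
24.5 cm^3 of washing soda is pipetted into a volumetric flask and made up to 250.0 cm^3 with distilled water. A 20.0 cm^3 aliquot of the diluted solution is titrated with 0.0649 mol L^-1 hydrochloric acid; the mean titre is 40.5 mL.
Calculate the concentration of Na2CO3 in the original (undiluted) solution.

Na2CO3 + 2 HCl → 2 NaCl + H2O + CO2
n(HCl) = 0.0405 × 0.0649 = 2.63 × 10^-3 mol
From the 1:2 ratio, n(Na2CO3) in the aliquot = 1/2 × 2.63 × 10^-3 = 1.31 × 10^-3 mol
[Na2CO3]_dilute = 1.31 × 10^-3 / 0.0200 = 0.0657 mol/L
Dilution factor = 250.0 / 24.5 = 10.20
[Na2CO3]_stock = 0.0657 × 10.20 = 0.671 mol/L

0.671 mol/L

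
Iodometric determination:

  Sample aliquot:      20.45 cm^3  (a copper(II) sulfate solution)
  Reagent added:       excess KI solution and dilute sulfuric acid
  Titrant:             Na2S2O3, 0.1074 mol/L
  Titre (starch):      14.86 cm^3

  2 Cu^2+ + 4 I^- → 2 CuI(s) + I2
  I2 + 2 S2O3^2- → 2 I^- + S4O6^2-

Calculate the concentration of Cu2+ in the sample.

0.07804 mol/L

n(S2O3^2-) = 0.01486 × 0.1074 = 1.596 × 10^-3 mol
n(I2) = n(S2O3^2-)/2 = 7.980 × 10^-4 mol
From the 2:1 ratio, n(Cu2+) in the aliquot = 2/1 × 7.980 × 10^-4 = 1.596 × 10^-3 mol
[Cu2+] = 1.596 × 10^-3 / 0.02045 = 0.07804 mol/L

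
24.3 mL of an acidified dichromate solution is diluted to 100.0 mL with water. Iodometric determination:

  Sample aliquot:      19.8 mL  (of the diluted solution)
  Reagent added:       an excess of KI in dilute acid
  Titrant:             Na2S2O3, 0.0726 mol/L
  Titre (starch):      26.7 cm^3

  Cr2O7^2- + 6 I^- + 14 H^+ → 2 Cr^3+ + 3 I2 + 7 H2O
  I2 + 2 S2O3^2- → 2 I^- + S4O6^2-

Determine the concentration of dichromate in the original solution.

n(S2O3^2-) = 0.0267 × 0.0726 = 1.94 × 10^-3 mol
n(I2) = n(S2O3^2-)/2 = 9.69 × 10^-4 mol
From the 1:3 ratio, n(Cr2O7^2-) in the aliquot = 1/3 × 9.69 × 10^-4 = 3.23 × 10^-4 mol
[Cr2O7^2-]_dilute = 3.23 × 10^-4 / 0.0198 = 0.0163 mol/L
[Cr2O7^2-]_original = 0.0163 × 100.0/24.3 = 0.0671 mol/L

0.0671 mol/L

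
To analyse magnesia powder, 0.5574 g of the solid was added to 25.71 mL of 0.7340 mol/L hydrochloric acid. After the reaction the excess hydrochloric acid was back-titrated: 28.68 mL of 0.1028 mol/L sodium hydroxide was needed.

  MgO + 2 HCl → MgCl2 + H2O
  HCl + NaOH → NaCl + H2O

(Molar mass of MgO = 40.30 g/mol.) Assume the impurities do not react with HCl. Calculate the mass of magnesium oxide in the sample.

n(HCl) added = 0.02571 × 0.7340 = 0.01887 mol
n(NaOH) used in back-titration = 0.02868 × 0.1028 = 2.948 × 10^-3 mol
n(HCl) left over = 2.948 × 10^-3 mol (1:1 ratio)
n(HCl) consumed by analyte = 0.01887 − 2.948 × 10^-3 = 0.01592 mol
From the 1:2 ratio, n(MgO) = 1/2 × 0.01592 = 7.961 × 10^-3 mol
mass of MgO = 7.961 × 10^-3 × 40.30 = 0.3208 g

0.3208 g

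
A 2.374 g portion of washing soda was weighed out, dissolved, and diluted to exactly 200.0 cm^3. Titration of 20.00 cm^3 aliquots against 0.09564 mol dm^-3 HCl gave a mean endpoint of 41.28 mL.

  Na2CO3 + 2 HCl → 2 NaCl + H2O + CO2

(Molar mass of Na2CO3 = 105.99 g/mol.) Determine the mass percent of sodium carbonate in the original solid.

88.13 %

n(HCl) per titration = 0.04128 × 0.09564 = 3.948 × 10^-3 mol
From the 1:2 ratio, n(Na2CO3) in each aliquot = 1/2 × 3.948 × 10^-3 = 1.974 × 10^-3 mol
n(Na2CO3) in the whole flask = 1.974 × 10^-3 × 200.0/20.00 = 0.01974 mol
mass of Na2CO3 = 0.01974 × 105.99 = 2.092 g
% Na2CO3 = 2.092 / 2.374 × 100 = 88.13 %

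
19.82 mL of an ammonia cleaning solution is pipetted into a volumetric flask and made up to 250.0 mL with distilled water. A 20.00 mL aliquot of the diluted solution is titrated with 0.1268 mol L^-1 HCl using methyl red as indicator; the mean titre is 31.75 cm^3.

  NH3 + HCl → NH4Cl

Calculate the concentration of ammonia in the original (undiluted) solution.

n(HCl) = 0.03175 × 0.1268 = 4.026 × 10^-3 mol
n(NH3) in the aliquot = 4.026 × 10^-3 mol (1:1 ratio)
[NH3]_dilute = 4.026 × 10^-3 / 0.02000 = 0.2013 mol/L
Dilution factor = 250.0 / 19.82 = 12.61
[NH3]_stock = 0.2013 × 12.61 = 2.539 mol/L

2.539 mol/L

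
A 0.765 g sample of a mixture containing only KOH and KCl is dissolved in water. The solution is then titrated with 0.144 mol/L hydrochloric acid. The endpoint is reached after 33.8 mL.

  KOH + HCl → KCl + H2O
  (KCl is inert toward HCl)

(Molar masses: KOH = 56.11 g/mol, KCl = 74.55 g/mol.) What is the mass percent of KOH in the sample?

n(HCl) = 0.0338 × 0.144 = 4.87 × 10^-3 mol
Let x = n(KOH), y = n(KCl).
Titrant: 1x = 4.87 × 10^-3;  mass: 56.11x + 74.55y = 0.765
Solving, x = 4.87 × 10^-3 mol, y = 6.60 × 10^-3 mol
mass of KOH = 4.87 × 10^-3 × 56.11 = 0.273 g
% KOH = 0.273 / 0.765 × 100 = 35.7 %

35.7 %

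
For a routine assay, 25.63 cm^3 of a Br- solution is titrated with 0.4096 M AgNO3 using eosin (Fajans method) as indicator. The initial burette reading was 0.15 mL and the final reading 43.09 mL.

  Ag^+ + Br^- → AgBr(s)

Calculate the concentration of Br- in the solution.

0.6862 M

n(AgNO3) = 0.04294 L × 0.4096 mol/L = 0.01759 mol
n(Br-) = 0.01759 mol (1:1 mole ratio)
[Br-] = 0.01759 mol / 0.02563 L = 0.6862 mol/L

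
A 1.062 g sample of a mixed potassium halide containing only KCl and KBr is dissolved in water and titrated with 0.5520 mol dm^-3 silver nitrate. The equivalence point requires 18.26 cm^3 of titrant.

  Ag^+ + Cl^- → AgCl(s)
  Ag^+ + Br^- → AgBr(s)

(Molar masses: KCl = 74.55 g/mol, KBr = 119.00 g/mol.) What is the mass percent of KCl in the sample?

n(AgNO3) = 0.01826 × 0.5520 = 0.01008 mol
Let x = n(KCl), y = n(KBr).
Titrant: 1x + 1y = 0.01008;  mass: 74.55x + 119.00y = 1.062
Solving, x = 3.093 × 10^-3 mol, y = 6.987 × 10^-3 mol
mass of KCl = 3.093 × 10^-3 × 74.55 = 0.2305 g
% KCl = 0.2305 / 1.062 × 100 = 21.71 %

21.71 %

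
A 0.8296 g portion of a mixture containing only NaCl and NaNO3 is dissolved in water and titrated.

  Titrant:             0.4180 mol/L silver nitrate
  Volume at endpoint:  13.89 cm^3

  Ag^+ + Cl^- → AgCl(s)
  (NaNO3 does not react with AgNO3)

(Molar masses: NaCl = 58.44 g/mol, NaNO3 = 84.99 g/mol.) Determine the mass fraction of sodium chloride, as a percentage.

n(AgNO3) = 0.01389 × 0.4180 = 5.806 × 10^-3 mol
Let x = n(NaCl), y = n(NaNO3).
Titrant: 1x = 5.806 × 10^-3;  mass: 58.44x + 84.99y = 0.8296
Solving, x = 5.806 × 10^-3 mol, y = 5.769 × 10^-3 mol
mass of NaCl = 5.806 × 10^-3 × 58.44 = 0.3393 g
% NaCl = 0.3393 / 0.8296 × 100 = 40.90 %

40.90 %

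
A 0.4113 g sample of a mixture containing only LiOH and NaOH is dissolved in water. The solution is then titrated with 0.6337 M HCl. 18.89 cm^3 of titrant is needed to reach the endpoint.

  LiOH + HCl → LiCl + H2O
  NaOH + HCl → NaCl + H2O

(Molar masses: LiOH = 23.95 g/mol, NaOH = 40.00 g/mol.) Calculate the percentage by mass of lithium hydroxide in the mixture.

n(HCl) = 0.01889 × 0.6337 = 0.01197 mol
Let x = n(LiOH), y = n(NaOH).
Titrant: 1x + 1y = 0.01197;  mass: 23.95x + 40.00y = 0.4113
Solving, x = 4.207 × 10^-3 mol, y = 7.764 × 10^-3 mol
mass of LiOH = 4.207 × 10^-3 × 23.95 = 0.1008 g
% LiOH = 0.1008 / 0.4113 × 100 = 24.50 %

24.50 %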